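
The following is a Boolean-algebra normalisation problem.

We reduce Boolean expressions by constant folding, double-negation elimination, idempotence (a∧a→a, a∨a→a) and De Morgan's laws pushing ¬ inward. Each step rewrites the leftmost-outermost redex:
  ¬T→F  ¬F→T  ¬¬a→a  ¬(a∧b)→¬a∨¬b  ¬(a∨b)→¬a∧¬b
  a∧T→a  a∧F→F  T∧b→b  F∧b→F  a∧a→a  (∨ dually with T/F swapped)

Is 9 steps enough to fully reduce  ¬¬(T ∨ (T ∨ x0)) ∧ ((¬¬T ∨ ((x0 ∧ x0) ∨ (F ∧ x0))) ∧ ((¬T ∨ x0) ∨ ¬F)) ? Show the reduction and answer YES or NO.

  start: ¬¬(T ∨ (T ∨ x0)) ∧ ((¬¬T ∨ ((x0 ∧ x0) ∨ (F ∧ x0))) ∧ ((¬T ∨ x0) ∨ ¬F))
  [1] (T ∨ (T ∨ x0)) ∧ ((¬¬T ∨ ((x0 ∧ x0) ∨ (F ∧ x0))) ∧ ((¬T ∨ x0) ∨ ¬F))
  [2] T ∧ ((¬¬T ∨ ((x0 ∧ x0) ∨ (F ∧ x0))) ∧ ((¬T ∨ x0) ∨ ¬F))
  [3] (¬¬T ∨ ((x0 ∧ x0) ∨ (F ∧ x0))) ∧ ((¬T ∨ x0) ∨ ¬F)
  [4] (T ∨ ((x0 ∧ x0) ∨ (F ∧ x0))) ∧ ((¬T ∨ x0) ∨ ¬F)
  [5] T ∧ ((¬T ∨ x0) ∨ ¬F)
  [6] (¬T ∨ x0) ∨ ¬F
  [7] (F ∨ x0) ∨ ¬F
  [8] x0 ∨ ¬F
  [9] x0 ∨ T

Answer: NO — after 9 steps the term is x0 ∨ T, not yet normal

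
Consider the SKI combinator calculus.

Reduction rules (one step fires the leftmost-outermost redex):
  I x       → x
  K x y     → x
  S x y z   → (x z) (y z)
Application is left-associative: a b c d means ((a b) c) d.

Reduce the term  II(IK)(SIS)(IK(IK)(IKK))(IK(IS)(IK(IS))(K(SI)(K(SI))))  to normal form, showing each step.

  start: II(IK)(SIS)(IK(IK)(IKK))(IK(IS)(IK(IS))(K(SI)(K(SI))))
  [1] I(IK)(SIS)(IK(IK)(IKK))(IK(IS)(IK(IS))(K(SI)(K(SI))))
  [2] IK(SIS)(IK(IK)(IKK))(IK(IS)(IK(IS))(K(SI)(K(SI))))
  [3] K(SIS)(IK(IK)(IKK))(IK(IS)(IK(IS))(K(SI)(K(SI))))
  [4] SIS(IK(IS)(IK(IS))(K(SI)(K(SI))))
  [5] I(IK(IS)(IK(IS))(K(SI)(K(SI))))(S(IK(IS)(IK(IS))(K(SI)(K(SI)))))
  [6] IK(IS)(IK(IS))(K(SI)(K(SI)))(S(IK(IS)(IK(IS))(K(SI)(K(SI)))))
  [7] K(IS)(IK(IS))(K(SI)(K(SI)))(S(IK(IS)(IK(IS))(K(SI)(K(SI)))))
  [8] IS(K(SI)(K(SI)))(S(IK(IS)(IK(IS))(K(SI)(K(SI)))))
  [9] S(K(SI)(K(SI)))(S(IK(IS)(IK(IS))(K(SI)(K(SI)))))
  [10] S(SI)(S(IK(IS)(IK(IS))(K(SI)(K(SI)))))
  [11] S(SI)(S(K(IS)(IK(IS))(K(SI)(K(SI)))))
  [12] S(SI)(S(IS(K(SI)(K(SI)))))
  [13] S(SI)(S(S(K(SI)(K(SI)))))
  [14] S(SI)(S(S(SI)))

Answer: normal form = S(SI)(S(S(SI)))  (in 14 steps)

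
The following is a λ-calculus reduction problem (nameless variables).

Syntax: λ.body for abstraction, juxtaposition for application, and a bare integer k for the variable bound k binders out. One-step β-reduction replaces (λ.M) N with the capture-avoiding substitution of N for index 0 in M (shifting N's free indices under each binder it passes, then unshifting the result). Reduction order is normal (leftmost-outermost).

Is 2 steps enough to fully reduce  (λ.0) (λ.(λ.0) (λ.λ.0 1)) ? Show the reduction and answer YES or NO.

  start: (λ.0) (λ.(λ.0) (λ.λ.0 1))
  →1  λ.(λ.0) (λ.λ.0 1)
  →2  λ.λ.λ.0 1

Answer: YES — reaches normal form λ.λ.λ.0 1 in 2 ≤ 2 steps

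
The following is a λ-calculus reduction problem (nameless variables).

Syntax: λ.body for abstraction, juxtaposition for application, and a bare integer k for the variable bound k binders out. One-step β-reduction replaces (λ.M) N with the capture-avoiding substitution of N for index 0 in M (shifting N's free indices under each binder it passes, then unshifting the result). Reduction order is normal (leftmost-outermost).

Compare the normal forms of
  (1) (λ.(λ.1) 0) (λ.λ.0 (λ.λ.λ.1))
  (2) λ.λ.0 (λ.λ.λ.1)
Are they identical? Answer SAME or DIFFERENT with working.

Answer: SAME — A ⇓ λ.λ.0 (λ.λ.λ.1), B ⇓ λ.λ.0 (λ.λ.λ.1)

Reduction:
Term A:
  start: (λ.(λ.1) 0) (λ.λ.0 (λ.λ.λ.1))
  step 1: (λ.λ.λ.0 (λ.λ.λ.1)) (λ.λ.0 (λ.λ.λ.1))
  step 2: λ.λ.0 (λ.λ.λ.1)

Term B:
  start: λ.λ.0 (λ.λ.λ.1)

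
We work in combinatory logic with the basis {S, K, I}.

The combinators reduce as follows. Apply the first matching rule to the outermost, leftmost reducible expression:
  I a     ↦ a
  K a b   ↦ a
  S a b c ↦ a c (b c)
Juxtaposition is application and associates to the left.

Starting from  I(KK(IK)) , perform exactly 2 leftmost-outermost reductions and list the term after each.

Answer: after 2 steps: K

Working:
  start: I(KK(IK))
  →1  KK(IK)
  →2  K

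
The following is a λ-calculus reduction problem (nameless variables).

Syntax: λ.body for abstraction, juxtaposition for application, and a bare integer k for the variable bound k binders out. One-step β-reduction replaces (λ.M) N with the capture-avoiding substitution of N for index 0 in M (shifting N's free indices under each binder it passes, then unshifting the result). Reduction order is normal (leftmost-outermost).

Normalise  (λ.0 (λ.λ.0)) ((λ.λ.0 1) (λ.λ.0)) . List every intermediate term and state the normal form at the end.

Answer: normal form = λ.0  (in 4 steps)

Derivation:
  start: (λ.0 (λ.λ.0)) ((λ.λ.0 1) (λ.λ.0))
  step 1: (λ.λ.0 1) (λ.λ.0) (λ.λ.0)
  step 2: (λ.0 (λ.λ.0)) (λ.λ.0)
  step 3: (λ.λ.0) (λ.λ.0)
  step 4: λ.0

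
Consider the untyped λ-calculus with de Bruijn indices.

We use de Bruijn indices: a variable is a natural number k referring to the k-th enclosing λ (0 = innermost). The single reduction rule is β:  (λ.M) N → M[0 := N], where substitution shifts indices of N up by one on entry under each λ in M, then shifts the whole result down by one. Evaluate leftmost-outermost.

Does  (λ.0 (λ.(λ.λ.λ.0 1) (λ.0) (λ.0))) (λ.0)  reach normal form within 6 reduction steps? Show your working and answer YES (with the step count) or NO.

Answer: YES — reaches normal form λ.λ.0 (λ.0) in 4 ≤ 6 steps

Reduction:
  start: (λ.0 (λ.(λ.λ.λ.0 1) (λ.0) (λ.0))) (λ.0)
  [1] (λ.0) (λ.(λ.λ.λ.0 1) (λ.0) (λ.0))
  [2] λ.(λ.λ.λ.0 1) (λ.0) (λ.0)
  [3] λ.(λ.λ.0 1) (λ.0)
  [4] λ.λ.0 (λ.0)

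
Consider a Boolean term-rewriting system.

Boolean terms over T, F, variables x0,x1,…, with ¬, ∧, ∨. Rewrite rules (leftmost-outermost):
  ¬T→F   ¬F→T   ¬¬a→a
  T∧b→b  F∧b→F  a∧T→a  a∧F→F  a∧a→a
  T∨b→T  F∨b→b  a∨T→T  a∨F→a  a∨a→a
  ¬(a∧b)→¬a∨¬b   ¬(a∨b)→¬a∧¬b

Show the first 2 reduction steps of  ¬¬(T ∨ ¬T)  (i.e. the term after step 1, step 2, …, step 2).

Answer: after 2 steps: T

Derivation:
  start: ¬¬(T ∨ ¬T)
  →1  T ∨ ¬T
  →2  T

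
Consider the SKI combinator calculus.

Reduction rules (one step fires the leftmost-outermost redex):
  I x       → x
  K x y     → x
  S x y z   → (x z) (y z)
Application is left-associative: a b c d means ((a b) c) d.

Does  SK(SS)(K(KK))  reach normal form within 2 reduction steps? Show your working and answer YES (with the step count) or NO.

Answer: YES — reaches normal form K(KK) in 2 ≤ 2 steps

Reduction:
  start: SK(SS)(K(KK))
  [1] K(K(KK))(SS(K(KK)))
  [2] K(KK)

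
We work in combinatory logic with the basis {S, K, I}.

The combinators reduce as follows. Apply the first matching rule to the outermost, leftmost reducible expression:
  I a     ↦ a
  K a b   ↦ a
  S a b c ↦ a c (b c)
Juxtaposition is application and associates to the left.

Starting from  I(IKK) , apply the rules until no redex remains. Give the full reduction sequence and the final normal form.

  start: I(IKK)
  step 1: IKK
  step 2: KK

Answer: normal form = KK  (in 2 steps)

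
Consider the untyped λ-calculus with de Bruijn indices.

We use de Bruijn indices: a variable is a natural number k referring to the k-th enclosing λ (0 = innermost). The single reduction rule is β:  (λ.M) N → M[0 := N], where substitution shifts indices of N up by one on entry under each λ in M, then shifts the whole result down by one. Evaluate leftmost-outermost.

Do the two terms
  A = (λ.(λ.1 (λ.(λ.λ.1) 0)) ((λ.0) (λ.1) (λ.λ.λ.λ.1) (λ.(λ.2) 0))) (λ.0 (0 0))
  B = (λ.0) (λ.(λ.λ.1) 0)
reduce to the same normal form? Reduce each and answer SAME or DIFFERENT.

Answer: DIFFERENT — A ⇓ λ.λ.λ.λ.1, B ⇓ λ.λ.1

Derivation:
Term A:
  start: (λ.(λ.1 (λ.(λ.λ.1) 0)) ((λ.0) (λ.1) (λ.λ.λ.λ.1) (λ.(λ.2) 0))) (λ.0 (0 0))
  →1  (λ.(λ.0 (0 0)) (λ.(λ.λ.1) 0)) ((λ.0) (λ.λ.0 (0 0)) (λ.λ.λ.λ.1) (λ.(λ.λ.0 (0 0)) 0))
  →2  (λ.0 (0 0)) (λ.(λ.λ.1) 0)
  →3  (λ.(λ.λ.1) 0) ((λ.(λ.λ.1) 0) (λ.(λ.λ.1) 0))
  →4  (λ.λ.1) ((λ.(λ.λ.1) 0) (λ.(λ.λ.1) 0))
  →5  λ.(λ.(λ.λ.1) 0) (λ.(λ.λ.1) 0)
  →6  λ.(λ.λ.1) (λ.(λ.λ.1) 0)
  →7  λ.λ.λ.(λ.λ.1) 0
  →8  λ.λ.λ.λ.1

Term B:
  start: (λ.0) (λ.(λ.λ.1) 0)
  →1  λ.(λ.λ.1) 0
  →2  λ.λ.1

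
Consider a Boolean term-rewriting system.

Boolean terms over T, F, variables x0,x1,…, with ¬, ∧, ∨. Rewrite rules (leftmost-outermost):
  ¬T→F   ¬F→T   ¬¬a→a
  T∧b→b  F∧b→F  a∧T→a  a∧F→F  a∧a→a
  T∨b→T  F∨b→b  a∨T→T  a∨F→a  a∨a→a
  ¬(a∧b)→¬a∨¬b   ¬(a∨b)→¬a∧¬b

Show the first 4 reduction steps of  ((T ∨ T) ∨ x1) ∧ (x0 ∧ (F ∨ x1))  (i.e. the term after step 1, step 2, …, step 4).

Answer: after 4 steps: x0 ∧ x1

Working:
  start: ((T ∨ T) ∨ x1) ∧ (x0 ∧ (F ∨ x1))
  step 1: (T ∨ x1) ∧ (x0 ∧ (F ∨ x1))
  step 2: T ∧ (x0 ∧ (F ∨ x1))
  step 3: x0 ∧ (F ∨ x1)
  step 4: x0 ∧ x1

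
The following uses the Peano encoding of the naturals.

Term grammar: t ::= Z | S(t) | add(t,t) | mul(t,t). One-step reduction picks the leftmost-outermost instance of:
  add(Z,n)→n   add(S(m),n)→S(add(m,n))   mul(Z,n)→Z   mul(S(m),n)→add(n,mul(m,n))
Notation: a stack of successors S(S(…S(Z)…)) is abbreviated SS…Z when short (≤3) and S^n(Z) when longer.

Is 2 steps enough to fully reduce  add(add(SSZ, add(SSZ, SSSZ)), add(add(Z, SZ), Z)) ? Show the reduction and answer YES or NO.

  start: add(add(SSZ, add(SSZ, SSSZ)), add(add(Z, SZ), Z))
  →1  add(S(add(SZ, add(SSZ, SSSZ))), add(add(Z, SZ), Z))
  →2  S(add(add(SZ, add(SSZ, SSSZ)), add(add(Z, SZ), Z)))

Answer: NO — after 2 steps the term is S(add(add(SZ, add(SSZ, SSSZ)), add(add(Z, SZ), Z))), not yet normal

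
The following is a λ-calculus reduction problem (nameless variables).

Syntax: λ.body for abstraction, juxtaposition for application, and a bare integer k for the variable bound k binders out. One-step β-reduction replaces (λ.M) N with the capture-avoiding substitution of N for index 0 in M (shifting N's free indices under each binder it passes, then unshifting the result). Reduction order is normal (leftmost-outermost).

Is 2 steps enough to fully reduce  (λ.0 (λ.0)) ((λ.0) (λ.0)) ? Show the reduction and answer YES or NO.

  start: (λ.0 (λ.0)) ((λ.0) (λ.0))
  step 1: (λ.0) (λ.0) (λ.0)
  step 2: (λ.0) (λ.0)

Answer: NO — after 2 steps the term is (λ.0) (λ.0), not yet normal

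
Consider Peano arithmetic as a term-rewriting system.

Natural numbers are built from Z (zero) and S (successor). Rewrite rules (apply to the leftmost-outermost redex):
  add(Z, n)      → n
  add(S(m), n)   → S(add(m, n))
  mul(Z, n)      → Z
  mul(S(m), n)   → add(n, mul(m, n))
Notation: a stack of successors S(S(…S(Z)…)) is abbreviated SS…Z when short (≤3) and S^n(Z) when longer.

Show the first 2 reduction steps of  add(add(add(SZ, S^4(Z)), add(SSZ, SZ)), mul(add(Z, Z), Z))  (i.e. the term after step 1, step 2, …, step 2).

Answer: after 2 steps: add(S(add(add(Z, S^4(Z)), add(SSZ, SZ))), mul(add(Z, Z), Z))

Reduction:
  start: add(add(add(SZ, S^4(Z)), add(SSZ, SZ)), mul(add(Z, Z), Z))
  step 1: add(add(S(add(Z, S^4(Z))), add(SSZ, SZ)), mul(add(Z, Z), Z))
  step 2: add(S(add(add(Z, S^4(Z)), add(SSZ, SZ))), mul(add(Z, Z), Z))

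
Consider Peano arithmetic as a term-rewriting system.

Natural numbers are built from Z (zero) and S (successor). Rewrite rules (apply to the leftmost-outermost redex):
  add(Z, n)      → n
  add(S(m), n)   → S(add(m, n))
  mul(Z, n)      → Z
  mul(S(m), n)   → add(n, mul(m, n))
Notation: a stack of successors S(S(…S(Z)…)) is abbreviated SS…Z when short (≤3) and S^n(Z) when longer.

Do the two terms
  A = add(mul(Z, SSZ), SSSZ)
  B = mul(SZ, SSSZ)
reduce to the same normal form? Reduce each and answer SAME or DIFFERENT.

Answer: SAME — A ⇓ SSSZ, B ⇓ SSSZ

Reduction:
Term A:
  start: add(mul(Z, SSZ), SSSZ)
  [1] add(Z, SSSZ)
  [2] SSSZ

Term B:
  start: mul(SZ, SSSZ)
  [1] add(SSSZ, mul(Z, SSSZ))
  [2] S(add(SSZ, mul(Z, SSSZ)))
  [3] S(S(add(SZ, mul(Z, SSSZ))))
  [4] S(S(S(add(Z, mul(Z, SSSZ)))))
  [5] S(S(S(mul(Z, SSSZ))))
  [6] SSSZ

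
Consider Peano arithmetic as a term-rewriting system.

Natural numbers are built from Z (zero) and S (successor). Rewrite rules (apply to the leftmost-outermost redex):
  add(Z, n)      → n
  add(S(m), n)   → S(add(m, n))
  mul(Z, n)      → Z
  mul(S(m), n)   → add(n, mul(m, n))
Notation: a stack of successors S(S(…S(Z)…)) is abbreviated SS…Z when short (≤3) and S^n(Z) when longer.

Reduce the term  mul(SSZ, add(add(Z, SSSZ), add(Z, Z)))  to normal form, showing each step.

Answer: normal form = S^6(Z)  (in 23 steps)

Derivation:
  start: mul(SSZ, add(add(Z, SSSZ), add(Z, Z)))
  step 1: add(add(add(Z, SSSZ), add(Z, Z)), mul(SZ, add(add(Z, SSSZ), add(Z, Z))))
  step 2: add(add(SSSZ, add(Z, Z)), mul(SZ, add(add(Z, SSSZ), add(Z, Z))))
  step 3: add(S(add(SSZ, add(Z, Z))), mul(SZ, add(add(Z, SSSZ), add(Z, Z))))
  step 4: S(add(add(SSZ, add(Z, Z)), mul(SZ, add(add(Z, SSSZ), add(Z, Z)))))
  step 5: S(add(S(add(SZ, add(Z, Z))), mul(SZ, add(add(Z, SSSZ), add(Z, Z)))))
  step 6: S(S(add(add(SZ, add(Z, Z)), mul(SZ, add(add(Z, SSSZ), add(Z, Z))))))
  step 7: S(S(add(S(add(Z, add(Z, Z))), mul(SZ, add(add(Z, SSSZ), add(Z, Z))))))
  step 8: S(S(S(add(add(Z, add(Z, Z)), mul(SZ, add(add(Z, SSSZ), add(Z, Z)))))))
  step 9: S(S(S(add(add(Z, Z), mul(SZ, add(add(Z, SSSZ), add(Z, Z)))))))
  step 10: S(S(S(add(Z, mul(SZ, add(add(Z, SSSZ), add(Z, Z)))))))
  step 11: S(S(S(mul(SZ, add(add(Z, SSSZ), add(Z, Z))))))
  step 12: S(S(S(add(add(add(Z, SSSZ), add(Z, Z)), mul(Z, add(add(Z, SSSZ), add(Z, Z)))))))
  step 13: S(S(S(add(add(SSSZ, add(Z, Z)), mul(Z, add(add(Z, SSSZ), add(Z, Z)))))))
  step 14: S(S(S(add(S(add(SSZ, add(Z, Z))), mul(Z, add(add(Z, SSSZ), add(Z, Z)))))))
  step 15: S(S(S(S(add(add(SSZ, add(Z, Z)), mul(Z, add(add(Z, SSSZ), add(Z, Z))))))))
  step 16: S(S(S(S(add(S(add(SZ, add(Z, Z))), mul(Z, add(add(Z, SSSZ), add(Z, Z))))))))
  step 17: S(S(S(S(S(add(add(SZ, add(Z, Z)), mul(Z, add(add(Z, SSSZ), add(Z, Z)))))))))
  step 18: S(S(S(S(S(add(S(add(Z, add(Z, Z))), mul(Z, add(add(Z, SSSZ), add(Z, Z)))))))))
  step 19: S(S(S(S(S(S(add(add(Z, add(Z, Z)), mul(Z, add(add(Z, SSSZ), add(Z, Z))))))))))
  step 20: S(S(S(S(S(S(add(add(Z, Z), mul(Z, add(add(Z, SSSZ), add(Z, Z))))))))))
  step 21: S(S(S(S(S(S(add(Z, mul(Z, add(add(Z, SSSZ), add(Z, Z))))))))))
  step 22: S(S(S(S(S(S(mul(Z, add(add(Z, SSSZ), add(Z, Z)))))))))
  step 23: S^6(Z)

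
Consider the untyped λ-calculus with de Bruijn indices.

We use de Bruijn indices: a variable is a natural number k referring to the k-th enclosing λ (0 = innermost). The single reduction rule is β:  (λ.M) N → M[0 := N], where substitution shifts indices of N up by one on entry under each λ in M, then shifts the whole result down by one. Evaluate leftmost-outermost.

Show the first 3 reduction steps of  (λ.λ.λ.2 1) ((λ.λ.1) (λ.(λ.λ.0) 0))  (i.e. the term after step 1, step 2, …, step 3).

Answer: after 3 steps: λ.λ.λ.(λ.λ.0) 0

Working:
  start: (λ.λ.λ.2 1) ((λ.λ.1) (λ.(λ.λ.0) 0))
  [1] λ.λ.(λ.λ.1) (λ.(λ.λ.0) 0) 1
  [2] λ.λ.(λ.λ.(λ.λ.0) 0) 1
  [3] λ.λ.λ.(λ.λ.0) 0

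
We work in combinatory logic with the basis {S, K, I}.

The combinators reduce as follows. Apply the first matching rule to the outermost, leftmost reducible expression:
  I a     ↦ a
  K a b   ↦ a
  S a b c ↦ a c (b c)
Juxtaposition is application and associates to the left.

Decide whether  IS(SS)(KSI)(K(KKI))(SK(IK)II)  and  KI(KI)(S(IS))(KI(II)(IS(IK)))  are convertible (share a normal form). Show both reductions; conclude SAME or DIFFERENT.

Answer: DIFFERENT — A ⇓ K(KI), B ⇓ SS(SK)

Working:
Term A:
  start: IS(SS)(KSI)(K(KKI))(SK(IK)II)
  step 1: S(SS)(KSI)(K(KKI))(SK(IK)II)
  step 2: SS(K(KKI))(KSI(K(KKI)))(SK(IK)II)
  step 3: S(KSI(K(KKI)))(K(KKI)(KSI(K(KKI))))(SK(IK)II)
  step 4: KSI(K(KKI))(SK(IK)II)(K(KKI)(KSI(K(KKI)))(SK(IK)II))
  step 5: S(K(KKI))(SK(IK)II)(K(KKI)(KSI(K(KKI)))(SK(IK)II))
  step 6: K(KKI)(K(KKI)(KSI(K(KKI)))(SK(IK)II))(SK(IK)II(K(KKI)(KSI(K(KKI)))(SK(IK)II)))
  step 7: KKI(SK(IK)II(K(KKI)(KSI(K(KKI)))(SK(IK)II)))
  step 8: K(SK(IK)II(K(KKI)(KSI(K(KKI)))(SK(IK)II)))
  step 9: K(KI(IKI)I(K(KKI)(KSI(K(KKI)))(SK(IK)II)))
  step 10: K(II(K(KKI)(KSI(K(KKI)))(SK(IK)II)))
  step 11: K(I(K(KKI)(KSI(K(KKI)))(SK(IK)II)))
  step 12: K(K(KKI)(KSI(K(KKI)))(SK(IK)II))
  step 13: K(KKI(SK(IK)II))
  step 14: K(K(SK(IK)II))
  step 15: K(K(KI(IKI)I))
  step 16: K(K(II))
  step 17: K(KI)

Term B:
  start: KI(KI)(S(IS))(KI(II)(IS(IK)))
  step 1: I(S(IS))(KI(II)(IS(IK)))
  step 2: S(IS)(KI(II)(IS(IK)))
  step 3: SS(KI(II)(IS(IK)))
  step 4: SS(I(IS(IK)))
  step 5: SS(IS(IK))
  step 6: SS(S(IK))
  step 7: SS(SK)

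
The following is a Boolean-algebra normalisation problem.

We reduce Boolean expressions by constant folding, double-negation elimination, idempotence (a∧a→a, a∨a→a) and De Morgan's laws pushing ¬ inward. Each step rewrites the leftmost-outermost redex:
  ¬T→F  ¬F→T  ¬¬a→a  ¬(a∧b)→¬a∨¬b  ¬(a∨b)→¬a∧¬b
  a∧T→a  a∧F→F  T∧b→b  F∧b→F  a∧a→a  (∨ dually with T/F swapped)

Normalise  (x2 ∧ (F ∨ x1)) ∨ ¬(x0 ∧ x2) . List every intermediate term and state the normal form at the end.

  start: (x2 ∧ (F ∨ x1)) ∨ ¬(x0 ∧ x2)
  [1] (x2 ∧ x1) ∨ ¬(x0 ∧ x2)
  [2] (x2 ∧ x1) ∨ (¬x0 ∨ ¬x2)

Answer: normal form = (x2 ∧ x1) ∨ (¬x0 ∨ ¬x2)  (in 2 steps)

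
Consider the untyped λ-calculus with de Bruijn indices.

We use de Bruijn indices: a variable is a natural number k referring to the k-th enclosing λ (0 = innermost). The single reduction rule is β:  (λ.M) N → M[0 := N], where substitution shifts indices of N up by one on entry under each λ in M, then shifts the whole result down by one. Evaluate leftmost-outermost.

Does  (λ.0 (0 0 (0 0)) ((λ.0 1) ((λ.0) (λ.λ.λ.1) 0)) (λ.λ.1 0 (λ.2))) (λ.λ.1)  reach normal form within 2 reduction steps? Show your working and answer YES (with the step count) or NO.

Answer: NO — after 2 steps the term is (λ.(λ.λ.1) (λ.λ.1) ((λ.λ.1) (λ.λ.1))) ((λ.0 (λ.λ.1)) ((λ.0) (λ.λ.λ.1) (λ.λ.1))) (λ.λ.1 0 (λ.2)), not yet normal

Reduction:
  start: (λ.0 (0 0 (0 0)) ((λ.0 1) ((λ.0) (λ.λ.λ.1) 0)) (λ.λ.1 0 (λ.2))) (λ.λ.1)
  [1] (λ.λ.1) ((λ.λ.1) (λ.λ.1) ((λ.λ.1) (λ.λ.1))) ((λ.0 (λ.λ.1)) ((λ.0) (λ.λ.λ.1) (λ.λ.1))) (λ.λ.1 0 (λ.2))
  [2] (λ.(λ.λ.1) (λ.λ.1) ((λ.λ.1) (λ.λ.1))) ((λ.0 (λ.λ.1)) ((λ.0) (λ.λ.λ.1) (λ.λ.1))) (λ.λ.1 0 (λ.2))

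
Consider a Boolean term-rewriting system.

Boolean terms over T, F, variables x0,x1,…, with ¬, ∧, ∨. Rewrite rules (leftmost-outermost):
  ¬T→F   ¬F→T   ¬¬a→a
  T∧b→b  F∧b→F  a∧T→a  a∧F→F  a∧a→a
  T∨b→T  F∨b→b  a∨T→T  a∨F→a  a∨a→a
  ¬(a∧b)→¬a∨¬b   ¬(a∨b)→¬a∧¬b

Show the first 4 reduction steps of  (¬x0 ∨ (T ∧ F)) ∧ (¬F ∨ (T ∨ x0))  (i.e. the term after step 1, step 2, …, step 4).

Answer: after 4 steps: ¬x0 ∧ T

Derivation:
  start: (¬x0 ∨ (T ∧ F)) ∧ (¬F ∨ (T ∨ x0))
  [1] (¬x0 ∨ F) ∧ (¬F ∨ (T ∨ x0))
  [2] ¬x0 ∧ (¬F ∨ (T ∨ x0))
  [3] ¬x0 ∧ (T ∨ (T ∨ x0))
  [4] ¬x0 ∧ T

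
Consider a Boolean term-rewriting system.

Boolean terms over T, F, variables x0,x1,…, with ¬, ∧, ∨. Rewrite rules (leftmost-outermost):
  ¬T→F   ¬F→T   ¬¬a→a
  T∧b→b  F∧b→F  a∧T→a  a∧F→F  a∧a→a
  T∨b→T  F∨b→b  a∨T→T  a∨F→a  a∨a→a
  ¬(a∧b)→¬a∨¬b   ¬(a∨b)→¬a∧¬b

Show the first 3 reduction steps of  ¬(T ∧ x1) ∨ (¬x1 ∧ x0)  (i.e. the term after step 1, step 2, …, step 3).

Answer: after 3 steps: ¬x1 ∨ (¬x1 ∧ x0)

Working:
  start: ¬(T ∧ x1) ∨ (¬x1 ∧ x0)
  step 1: (¬T ∨ ¬x1) ∨ (¬x1 ∧ x0)
  step 2: (F ∨ ¬x1) ∨ (¬x1 ∧ x0)
  step 3: ¬x1 ∨ (¬x1 ∧ x0)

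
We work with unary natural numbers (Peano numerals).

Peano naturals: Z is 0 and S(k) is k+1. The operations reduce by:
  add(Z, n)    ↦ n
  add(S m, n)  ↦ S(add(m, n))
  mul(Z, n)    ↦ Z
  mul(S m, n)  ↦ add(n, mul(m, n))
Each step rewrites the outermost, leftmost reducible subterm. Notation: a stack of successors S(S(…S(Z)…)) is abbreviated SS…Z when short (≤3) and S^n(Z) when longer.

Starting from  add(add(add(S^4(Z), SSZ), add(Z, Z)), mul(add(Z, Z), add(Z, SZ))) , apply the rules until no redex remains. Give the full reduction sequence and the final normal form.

  start: add(add(add(S^4(Z), SSZ), add(Z, Z)), mul(add(Z, Z), add(Z, SZ)))
  →1  add(add(S(add(SSSZ, SSZ)), add(Z, Z)), mul(add(Z, Z), add(Z, SZ)))
  →2  add(S(add(add(SSSZ, SSZ), add(Z, Z))), mul(add(Z, Z), add(Z, SZ)))
  →3  S(add(add(add(SSSZ, SSZ), add(Z, Z)), mul(add(Z, Z), add(Z, SZ))))
  →4  S(add(add(S(add(SSZ, SSZ)), add(Z, Z)), mul(add(Z, Z), add(Z, SZ))))
  →5  S(add(S(add(add(SSZ, SSZ), add(Z, Z))), mul(add(Z, Z), add(Z, SZ))))
  →6  S(S(add(add(add(SSZ, SSZ), add(Z, Z)), mul(add(Z, Z), add(Z, SZ)))))
  →7  S(S(add(add(S(add(SZ, SSZ)), add(Z, Z)), mul(add(Z, Z), add(Z, SZ)))))
  →8  S(S(add(S(add(add(SZ, SSZ), add(Z, Z))), mul(add(Z, Z), add(Z, SZ)))))
  →9  S(S(S(add(add(add(SZ, SSZ), add(Z, Z)), mul(add(Z, Z), add(Z, SZ))))))
  →10  S(S(S(add(add(S(add(Z, SSZ)), add(Z, Z)), mul(add(Z, Z), add(Z, SZ))))))
  →11  S(S(S(add(S(add(add(Z, SSZ), add(Z, Z))), mul(add(Z, Z), add(Z, SZ))))))
  →12  S(S(S(S(add(add(add(Z, SSZ), add(Z, Z)), mul(add(Z, Z), add(Z, SZ)))))))
  →13  S(S(S(S(add(add(SSZ, add(Z, Z)), mul(add(Z, Z), add(Z, SZ)))))))
  →14  S(S(S(S(add(S(add(SZ, add(Z, Z))), mul(add(Z, Z), add(Z, SZ)))))))
  →15  S(S(S(S(S(add(add(SZ, add(Z, Z)), mul(add(Z, Z), add(Z, SZ))))))))
  →16  S(S(S(S(S(add(S(add(Z, add(Z, Z))), mul(add(Z, Z), add(Z, SZ))))))))
  →17  S(S(S(S(S(S(add(add(Z, add(Z, Z)), mul(add(Z, Z), add(Z, SZ)))))))))
  →18  S(S(S(S(S(S(add(add(Z, Z), mul(add(Z, Z), add(Z, SZ)))))))))
  →19  S(S(S(S(S(S(add(Z, mul(add(Z, Z), add(Z, SZ)))))))))
  →20  S(S(S(S(S(S(mul(add(Z, Z), add(Z, SZ))))))))
  →21  S(S(S(S(S(S(mul(Z, add(Z, SZ))))))))
  →22  S^6(Z)

Answer: normal form = S^6(Z)  (in 22 steps)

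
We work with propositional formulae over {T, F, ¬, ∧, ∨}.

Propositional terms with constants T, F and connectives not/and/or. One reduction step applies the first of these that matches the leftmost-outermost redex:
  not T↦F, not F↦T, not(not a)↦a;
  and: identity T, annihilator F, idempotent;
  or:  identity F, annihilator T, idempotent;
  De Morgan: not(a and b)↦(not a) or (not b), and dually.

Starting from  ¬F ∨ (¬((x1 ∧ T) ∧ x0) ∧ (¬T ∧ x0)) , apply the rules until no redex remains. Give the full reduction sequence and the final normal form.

Answer: normal form = T  (in 2 steps)

Derivation:
  start: ¬F ∨ (¬((x1 ∧ T) ∧ x0) ∧ (¬T ∧ x0))
  [1] T ∨ (¬((x1 ∧ T) ∧ x0) ∧ (¬T ∧ x0))
  [2] T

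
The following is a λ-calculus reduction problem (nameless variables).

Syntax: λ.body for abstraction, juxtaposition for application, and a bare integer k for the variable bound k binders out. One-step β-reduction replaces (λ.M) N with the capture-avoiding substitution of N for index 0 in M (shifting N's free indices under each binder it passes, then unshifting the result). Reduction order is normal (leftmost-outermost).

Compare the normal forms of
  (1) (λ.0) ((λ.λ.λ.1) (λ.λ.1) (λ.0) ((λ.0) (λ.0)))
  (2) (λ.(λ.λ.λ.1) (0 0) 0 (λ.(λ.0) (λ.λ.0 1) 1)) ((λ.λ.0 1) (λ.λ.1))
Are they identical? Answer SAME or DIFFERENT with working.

Term A:
  start: (λ.0) ((λ.λ.λ.1) (λ.λ.1) (λ.0) ((λ.0) (λ.0)))
  [1] (λ.λ.λ.1) (λ.λ.1) (λ.0) ((λ.0) (λ.0))
  [2] (λ.λ.1) (λ.0) ((λ.0) (λ.0))
  [3] (λ.λ.0) ((λ.0) (λ.0))
  [4] λ.0

Term B:
  start: (λ.(λ.λ.λ.1) (0 0) 0 (λ.(λ.0) (λ.λ.0 1) 1)) ((λ.λ.0 1) (λ.λ.1))
  [1] (λ.λ.λ.1) ((λ.λ.0 1) (λ.λ.1) ((λ.λ.0 1) (λ.λ.1))) ((λ.λ.0 1) (λ.λ.1)) (λ.(λ.0) (λ.λ.0 1) ((λ.λ.0 1) (λ.λ.1)))
  [2] (λ.λ.1) ((λ.λ.0 1) (λ.λ.1)) (λ.(λ.0) (λ.λ.0 1) ((λ.λ.0 1) (λ.λ.1)))
  [3] (λ.(λ.λ.0 1) (λ.λ.1)) (λ.(λ.0) (λ.λ.0 1) ((λ.λ.0 1) (λ.λ.1)))
  [4] (λ.λ.0 1) (λ.λ.1)
  [5] λ.0 (λ.λ.1)

Answer: DIFFERENT — A ⇓ λ.0, B ⇓ λ.0 (λ.λ.1)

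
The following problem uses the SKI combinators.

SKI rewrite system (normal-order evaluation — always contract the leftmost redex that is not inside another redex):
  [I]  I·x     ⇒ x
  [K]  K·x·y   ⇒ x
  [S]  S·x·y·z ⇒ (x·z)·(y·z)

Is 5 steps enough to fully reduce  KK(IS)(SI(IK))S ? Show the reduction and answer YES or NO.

  start: KK(IS)(SI(IK))S
  step 1: K(SI(IK))S
  step 2: SI(IK)
  step 3: SIK

Answer: YES — reaches normal form SIK in 3 ≤ 5 steps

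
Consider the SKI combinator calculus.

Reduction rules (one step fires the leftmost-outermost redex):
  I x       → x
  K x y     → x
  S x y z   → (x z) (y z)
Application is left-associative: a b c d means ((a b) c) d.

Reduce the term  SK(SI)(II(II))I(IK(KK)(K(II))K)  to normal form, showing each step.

  start: SK(SI)(II(II))I(IK(KK)(K(II))K)
  →1  K(II(II))(SI(II(II)))I(IK(KK)(K(II))K)
  →2  II(II)I(IK(KK)(K(II))K)
  →3  I(II)I(IK(KK)(K(II))K)
  →4  III(IK(KK)(K(II))K)
  →5  II(IK(KK)(K(II))K)
  →6  I(IK(KK)(K(II))K)
  →7  IK(KK)(K(II))K
  →8  K(KK)(K(II))K
  →9  KKK
  →10  K

Answer: normal form = K  (in 10 steps)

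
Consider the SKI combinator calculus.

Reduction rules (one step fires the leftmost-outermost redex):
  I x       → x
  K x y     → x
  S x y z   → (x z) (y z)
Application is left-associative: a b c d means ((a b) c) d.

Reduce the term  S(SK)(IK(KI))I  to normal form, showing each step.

  start: S(SK)(IK(KI))I
  step 1: SKI(IK(KI)I)
  step 2: K(IK(KI)I)(I(IK(KI)I))
  step 3: IK(KI)I
  step 4: K(KI)I
  step 5: KI

Answer: normal form = KI  (in 5 steps)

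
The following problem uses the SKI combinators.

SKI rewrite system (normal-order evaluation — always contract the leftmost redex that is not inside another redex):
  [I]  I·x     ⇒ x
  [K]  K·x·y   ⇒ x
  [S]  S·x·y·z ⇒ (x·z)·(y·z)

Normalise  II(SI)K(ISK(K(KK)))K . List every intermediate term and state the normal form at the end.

Answer: normal form = SK(K(KK))  (in 9 steps)

Working:
  start: II(SI)K(ISK(K(KK)))K
  [1] I(SI)K(ISK(K(KK)))K
  [2] SIK(ISK(K(KK)))K
  [3] I(ISK(K(KK)))(K(ISK(K(KK))))K
  [4] ISK(K(KK))(K(ISK(K(KK))))K
  [5] SK(K(KK))(K(ISK(K(KK))))K
  [6] K(K(ISK(K(KK))))(K(KK)(K(ISK(K(KK)))))K
  [7] K(ISK(K(KK)))K
  [8] ISK(K(KK))
  [9] SK(K(KK))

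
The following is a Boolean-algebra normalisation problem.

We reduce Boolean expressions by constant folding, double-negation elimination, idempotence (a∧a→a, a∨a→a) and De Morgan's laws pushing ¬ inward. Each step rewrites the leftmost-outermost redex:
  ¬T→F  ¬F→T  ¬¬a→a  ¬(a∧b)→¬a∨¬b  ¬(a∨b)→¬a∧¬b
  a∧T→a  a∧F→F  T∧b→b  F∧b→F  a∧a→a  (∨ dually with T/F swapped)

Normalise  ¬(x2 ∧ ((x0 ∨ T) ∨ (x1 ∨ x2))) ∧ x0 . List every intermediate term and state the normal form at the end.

Answer: normal form = ¬x2 ∧ x0  (in 7 steps)

Reduction:
  start: ¬(x2 ∧ ((x0 ∨ T) ∨ (x1 ∨ x2))) ∧ x0
  [1] (¬x2 ∨ ¬((x0 ∨ T) ∨ (x1 ∨ x2))) ∧ x0
  [2] (¬x2 ∨ (¬(x0 ∨ T) ∧ ¬(x1 ∨ x2))) ∧ x0
  [3] (¬x2 ∨ ((¬x0 ∧ ¬T) ∧ ¬(x1 ∨ x2))) ∧ x0
  [4] (¬x2 ∨ ((¬x0 ∧ F) ∧ ¬(x1 ∨ x2))) ∧ x0
  [5] (¬x2 ∨ (F ∧ ¬(x1 ∨ x2))) ∧ x0
  [6] (¬x2 ∨ F) ∧ x0
  [7] ¬x2 ∧ x0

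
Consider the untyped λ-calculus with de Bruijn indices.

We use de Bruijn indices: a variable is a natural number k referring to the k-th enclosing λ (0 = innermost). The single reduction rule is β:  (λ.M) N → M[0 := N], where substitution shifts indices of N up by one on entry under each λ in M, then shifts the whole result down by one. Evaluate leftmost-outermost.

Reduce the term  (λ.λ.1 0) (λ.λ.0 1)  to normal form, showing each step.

Answer: normal form = λ.λ.0 1  (in 2 steps)

Derivation:
  start: (λ.λ.1 0) (λ.λ.0 1)
  step 1: λ.(λ.λ.0 1) 0
  step 2: λ.λ.0 1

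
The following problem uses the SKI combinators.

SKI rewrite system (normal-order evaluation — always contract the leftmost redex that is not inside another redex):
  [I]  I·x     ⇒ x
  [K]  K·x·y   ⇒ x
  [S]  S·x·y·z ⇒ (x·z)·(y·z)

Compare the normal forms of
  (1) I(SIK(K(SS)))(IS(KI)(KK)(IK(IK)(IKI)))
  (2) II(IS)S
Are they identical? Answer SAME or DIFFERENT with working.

Term A:
  start: I(SIK(K(SS)))(IS(KI)(KK)(IK(IK)(IKI)))
  [1] SIK(K(SS))(IS(KI)(KK)(IK(IK)(IKI)))
  [2] I(K(SS))(K(K(SS)))(IS(KI)(KK)(IK(IK)(IKI)))
  [3] K(SS)(K(K(SS)))(IS(KI)(KK)(IK(IK)(IKI)))
  [4] SS(IS(KI)(KK)(IK(IK)(IKI)))
  [5] SS(S(KI)(KK)(IK(IK)(IKI)))
  [6] SS(KI(IK(IK)(IKI))(KK(IK(IK)(IKI))))
  [7] SS(I(KK(IK(IK)(IKI))))
  [8] SS(KK(IK(IK)(IKI)))
  [9] SSK

Term B:
  start: II(IS)S
  [1] I(IS)S
  [2] ISS
  [3] SS

Answer: DIFFERENT — A ⇓ SSK, B ⇓ SS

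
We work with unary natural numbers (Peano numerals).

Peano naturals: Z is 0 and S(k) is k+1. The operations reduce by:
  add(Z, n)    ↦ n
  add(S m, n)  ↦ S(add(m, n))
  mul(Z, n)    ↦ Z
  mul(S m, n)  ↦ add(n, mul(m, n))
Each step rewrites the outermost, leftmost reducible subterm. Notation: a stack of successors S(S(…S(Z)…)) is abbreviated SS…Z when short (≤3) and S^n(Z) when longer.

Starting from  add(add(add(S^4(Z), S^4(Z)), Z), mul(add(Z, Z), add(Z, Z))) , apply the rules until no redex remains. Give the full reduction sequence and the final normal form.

  start: add(add(add(S^4(Z), S^4(Z)), Z), mul(add(Z, Z), add(Z, Z)))
  [1] add(add(S(add(SSSZ, S^4(Z))), Z), mul(add(Z, Z), add(Z, Z)))
  [2] add(S(add(add(SSSZ, S^4(Z)), Z)), mul(add(Z, Z), add(Z, Z)))
  [3] S(add(add(add(SSSZ, S^4(Z)), Z), mul(add(Z, Z), add(Z, Z))))
  [4] S(add(add(S(add(SSZ, S^4(Z))), Z), mul(add(Z, Z), add(Z, Z))))
  [5] S(add(S(add(add(SSZ, S^4(Z)), Z)), mul(add(Z, Z), add(Z, Z))))
  [6] S(S(add(add(add(SSZ, S^4(Z)), Z), mul(add(Z, Z), add(Z, Z)))))
  [7] S(S(add(add(S(add(SZ, S^4(Z))), Z), mul(add(Z, Z), add(Z, Z)))))
  [8] S(S(add(S(add(add(SZ, S^4(Z)), Z)), mul(add(Z, Z), add(Z, Z)))))
  [9] S(S(S(add(add(add(SZ, S^4(Z)), Z), mul(add(Z, Z), add(Z, Z))))))
  [10] S(S(S(add(add(S(add(Z, S^4(Z))), Z), mul(add(Z, Z), add(Z, Z))))))
  [11] S(S(S(add(S(add(add(Z, S^4(Z)), Z)), mul(add(Z, Z), add(Z, Z))))))
  [12] S(S(S(S(add(add(add(Z, S^4(Z)), Z), mul(add(Z, Z), add(Z, Z)))))))
  [13] S(S(S(S(add(add(S^4(Z), Z), mul(add(Z, Z), add(Z, Z)))))))
  [14] S(S(S(S(add(S(add(SSSZ, Z)), mul(add(Z, Z), add(Z, Z)))))))
  [15] S(S(S(S(S(add(add(SSSZ, Z), mul(add(Z, Z), add(Z, Z))))))))
  [16] S(S(S(S(S(add(S(add(SSZ, Z)), mul(add(Z, Z), add(Z, Z))))))))
  [17] S(S(S(S(S(S(add(add(SSZ, Z), mul(add(Z, Z), add(Z, Z)))))))))
  [18] S(S(S(S(S(S(add(S(add(SZ, Z)), mul(add(Z, Z), add(Z, Z)))))))))
  [19] S(S(S(S(S(S(S(add(add(SZ, Z), mul(add(Z, Z), add(Z, Z))))))))))
  [20] S(S(S(S(S(S(S(add(S(add(Z, Z)), mul(add(Z, Z), add(Z, Z))))))))))
  [21] S(S(S(S(S(S(S(S(add(add(Z, Z), mul(add(Z, Z), add(Z, Z)))))))))))
  [22] S(S(S(S(S(S(S(S(add(Z, mul(add(Z, Z), add(Z, Z)))))))))))
  [23] S(S(S(S(S(S(S(S(mul(add(Z, Z), add(Z, Z))))))))))
  [24] S(S(S(S(S(S(S(S(mul(Z, add(Z, Z))))))))))
  [25] S^8(Z)

Answer: normal form = S^8(Z)  (in 25 steps)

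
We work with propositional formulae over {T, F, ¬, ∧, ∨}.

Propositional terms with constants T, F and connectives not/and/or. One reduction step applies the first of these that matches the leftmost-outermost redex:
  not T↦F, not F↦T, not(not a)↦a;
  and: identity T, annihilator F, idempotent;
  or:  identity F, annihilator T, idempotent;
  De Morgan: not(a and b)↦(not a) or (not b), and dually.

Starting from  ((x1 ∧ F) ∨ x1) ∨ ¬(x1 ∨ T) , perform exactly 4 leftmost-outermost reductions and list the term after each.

  start: ((x1 ∧ F) ∨ x1) ∨ ¬(x1 ∨ T)
  →1  (F ∨ x1) ∨ ¬(x1 ∨ T)
  →2  x1 ∨ ¬(x1 ∨ T)
  →3  x1 ∨ (¬x1 ∧ ¬T)
  →4  x1 ∨ (¬x1 ∧ F)

Answer: after 4 steps: x1 ∨ (¬x1 ∧ F)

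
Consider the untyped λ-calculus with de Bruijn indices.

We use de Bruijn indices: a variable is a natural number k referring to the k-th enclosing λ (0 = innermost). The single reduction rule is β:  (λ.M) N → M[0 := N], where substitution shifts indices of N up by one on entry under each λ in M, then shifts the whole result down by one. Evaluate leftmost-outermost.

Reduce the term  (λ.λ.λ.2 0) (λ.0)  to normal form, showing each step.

Answer: normal form = λ.λ.0  (in 2 steps)

Reduction:
  start: (λ.λ.λ.2 0) (λ.0)
  →1  λ.λ.(λ.0) 0
  →2  λ.λ.0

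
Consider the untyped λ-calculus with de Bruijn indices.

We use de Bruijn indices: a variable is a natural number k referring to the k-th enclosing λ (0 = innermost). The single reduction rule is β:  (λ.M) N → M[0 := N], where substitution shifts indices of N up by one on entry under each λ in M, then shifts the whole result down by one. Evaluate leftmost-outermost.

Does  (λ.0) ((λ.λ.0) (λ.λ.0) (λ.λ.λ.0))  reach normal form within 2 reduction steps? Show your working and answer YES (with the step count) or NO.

  start: (λ.0) ((λ.λ.0) (λ.λ.0) (λ.λ.λ.0))
  [1] (λ.λ.0) (λ.λ.0) (λ.λ.λ.0)
  [2] (λ.0) (λ.λ.λ.0)

Answer: NO — after 2 steps the term is (λ.0) (λ.λ.λ.0), not yet normal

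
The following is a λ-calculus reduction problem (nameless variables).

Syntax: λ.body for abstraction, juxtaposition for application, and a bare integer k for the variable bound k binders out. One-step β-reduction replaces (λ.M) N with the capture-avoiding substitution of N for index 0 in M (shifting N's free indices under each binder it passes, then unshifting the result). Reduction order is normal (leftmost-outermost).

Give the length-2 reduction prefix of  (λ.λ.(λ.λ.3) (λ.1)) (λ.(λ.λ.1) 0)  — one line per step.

  start: (λ.λ.(λ.λ.3) (λ.1)) (λ.(λ.λ.1) 0)
  →1  λ.(λ.λ.λ.(λ.λ.1) 0) (λ.1)
  →2  λ.λ.λ.(λ.λ.1) 0

Answer: after 2 steps: λ.λ.λ.(λ.λ.1) 0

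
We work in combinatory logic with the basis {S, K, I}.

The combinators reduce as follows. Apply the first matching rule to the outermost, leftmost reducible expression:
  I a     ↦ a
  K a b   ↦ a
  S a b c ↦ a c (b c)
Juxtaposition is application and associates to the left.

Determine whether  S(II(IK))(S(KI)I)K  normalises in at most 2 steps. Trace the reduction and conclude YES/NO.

Answer: NO — after 2 steps the term is I(IK)K(S(KI)IK), not yet normal

Derivation:
  start: S(II(IK))(S(KI)I)K
  →1  II(IK)K(S(KI)IK)
  →2  I(IK)K(S(KI)IK)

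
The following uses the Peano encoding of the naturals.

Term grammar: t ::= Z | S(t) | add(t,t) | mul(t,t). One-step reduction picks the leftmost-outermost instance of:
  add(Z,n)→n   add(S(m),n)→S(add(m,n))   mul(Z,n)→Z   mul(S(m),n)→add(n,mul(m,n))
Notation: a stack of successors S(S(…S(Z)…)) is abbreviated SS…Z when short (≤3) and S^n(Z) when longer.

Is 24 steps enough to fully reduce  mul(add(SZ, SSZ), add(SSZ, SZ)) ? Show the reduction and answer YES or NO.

  start: mul(add(SZ, SSZ), add(SSZ, SZ))
  [1] mul(S(add(Z, SSZ)), add(SSZ, SZ))
  [2] add(add(SSZ, SZ), mul(add(Z, SSZ), add(SSZ, SZ)))
  [3] add(S(add(SZ, SZ)), mul(add(Z, SSZ), add(SSZ, SZ)))
  [4] S(add(add(SZ, SZ), mul(add(Z, SSZ), add(SSZ, SZ))))
  [5] S(add(S(add(Z, SZ)), mul(add(Z, SSZ), add(SSZ, SZ))))
  [6] S(S(add(add(Z, SZ), mul(add(Z, SSZ), add(SSZ, SZ)))))
  [7] S(S(add(SZ, mul(add(Z, SSZ), add(SSZ, SZ)))))
  [8] S(S(S(add(Z, mul(add(Z, SSZ), add(SSZ, SZ))))))
  [9] S(S(S(mul(add(Z, SSZ), add(SSZ, SZ)))))
  [10] S(S(S(mul(SSZ, add(SSZ, SZ)))))
  [11] S(S(S(add(add(SSZ, SZ), mul(SZ, add(SSZ, SZ))))))
  [12] S(S(S(add(S(add(SZ, SZ)), mul(SZ, add(SSZ, SZ))))))
  [13] S(S(S(S(add(add(SZ, SZ), mul(SZ, add(SSZ, SZ)))))))
  [14] S(S(S(S(add(S(add(Z, SZ)), mul(SZ, add(SSZ, SZ)))))))
  [15] S(S(S(S(S(add(add(Z, SZ), mul(SZ, add(SSZ, SZ))))))))
  [16] S(S(S(S(S(add(SZ, mul(SZ, add(SSZ, SZ))))))))
  [17] S(S(S(S(S(S(add(Z, mul(SZ, add(SSZ, SZ)))))))))
  [18] S(S(S(S(S(S(mul(SZ, add(SSZ, SZ))))))))
  [19] S(S(S(S(S(S(add(add(SSZ, SZ), mul(Z, add(SSZ, SZ)))))))))
  [20] S(S(S(S(S(S(add(S(add(SZ, SZ)), mul(Z, add(SSZ, SZ)))))))))
  [21] S(S(S(S(S(S(S(add(add(SZ, SZ), mul(Z, add(SSZ, SZ))))))))))
  [22] S(S(S(S(S(S(S(add(S(add(Z, SZ)), mul(Z, add(SSZ, SZ))))))))))
  [23] S(S(S(S(S(S(S(S(add(add(Z, SZ), mul(Z, add(SSZ, SZ)))))))))))
  [24] S(S(S(S(S(S(S(S(add(SZ, mul(Z, add(SSZ, SZ)))))))))))

Answer: NO — after 24 steps the term is S(S(S(S(S(S(S(S(add(SZ, mul(Z, add(SSZ, SZ))))))))))), not yet normal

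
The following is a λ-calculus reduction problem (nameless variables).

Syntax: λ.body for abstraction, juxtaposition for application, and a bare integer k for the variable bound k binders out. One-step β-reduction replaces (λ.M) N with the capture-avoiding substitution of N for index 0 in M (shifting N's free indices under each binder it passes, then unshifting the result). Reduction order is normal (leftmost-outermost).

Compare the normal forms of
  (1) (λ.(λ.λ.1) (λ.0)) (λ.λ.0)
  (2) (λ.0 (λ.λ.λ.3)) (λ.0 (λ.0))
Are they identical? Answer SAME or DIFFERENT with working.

Answer: DIFFERENT — A ⇓ λ.λ.0, B ⇓ λ.λ.λ.0 (λ.0)

Reduction:
Term A:
  start: (λ.(λ.λ.1) (λ.0)) (λ.λ.0)
  [1] (λ.λ.1) (λ.0)
  [2] λ.λ.0

Term B:
  start: (λ.0 (λ.λ.λ.3)) (λ.0 (λ.0))
  [1] (λ.0 (λ.0)) (λ.λ.λ.λ.0 (λ.0))
  [2] (λ.λ.λ.λ.0 (λ.0)) (λ.0)
  [3] λ.λ.λ.0 (λ.0)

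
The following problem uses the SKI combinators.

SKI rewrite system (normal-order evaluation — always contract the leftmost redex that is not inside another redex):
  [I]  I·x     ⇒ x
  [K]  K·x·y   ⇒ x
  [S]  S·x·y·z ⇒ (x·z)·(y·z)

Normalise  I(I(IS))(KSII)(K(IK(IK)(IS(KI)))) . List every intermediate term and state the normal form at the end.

Answer: normal form = S(SI)(KK)  (in 7 steps)

Reduction:
  start: I(I(IS))(KSII)(K(IK(IK)(IS(KI))))
  [1] I(IS)(KSII)(K(IK(IK)(IS(KI))))
  [2] IS(KSII)(K(IK(IK)(IS(KI))))
  [3] S(KSII)(K(IK(IK)(IS(KI))))
  [4] S(SI)(K(IK(IK)(IS(KI))))
  [5] S(SI)(K(K(IK)(IS(KI))))
  [6] S(SI)(K(IK))
  [7] S(SI)(KK)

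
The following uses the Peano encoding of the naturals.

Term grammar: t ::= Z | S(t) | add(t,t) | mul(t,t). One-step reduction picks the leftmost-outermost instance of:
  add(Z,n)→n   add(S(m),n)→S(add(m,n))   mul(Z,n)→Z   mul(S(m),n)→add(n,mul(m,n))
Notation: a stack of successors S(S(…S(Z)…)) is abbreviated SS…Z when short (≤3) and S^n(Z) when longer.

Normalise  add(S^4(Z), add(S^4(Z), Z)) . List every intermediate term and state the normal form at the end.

Answer: normal form = S^8(Z)  (in 10 steps)

Derivation:
  start: add(S^4(Z), add(S^4(Z), Z))
  step 1: S(add(SSSZ, add(S^4(Z), Z)))
  step 2: S(S(add(SSZ, add(S^4(Z), Z))))
  step 3: S(S(S(add(SZ, add(S^4(Z), Z)))))
  step 4: S(S(S(S(add(Z, add(S^4(Z), Z))))))
  step 5: S(S(S(S(add(S^4(Z), Z)))))
  step 6: S(S(S(S(S(add(SSSZ, Z))))))
  step 7: S(S(S(S(S(S(add(SSZ, Z)))))))
  step 8: S(S(S(S(S(S(S(add(SZ, Z))))))))
  step 9: S(S(S(S(S(S(S(S(add(Z, Z)))))))))
  step 10: S^8(Z)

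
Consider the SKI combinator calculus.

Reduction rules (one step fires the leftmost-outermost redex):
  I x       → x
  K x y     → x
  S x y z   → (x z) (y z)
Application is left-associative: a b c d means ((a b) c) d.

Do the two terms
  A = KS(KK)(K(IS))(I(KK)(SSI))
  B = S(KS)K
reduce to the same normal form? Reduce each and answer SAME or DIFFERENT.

Term A:
  start: KS(KK)(K(IS))(I(KK)(SSI))
  [1] S(K(IS))(I(KK)(SSI))
  [2] S(KS)(I(KK)(SSI))
  [3] S(KS)(KK(SSI))
  [4] S(KS)K

Term B:
  start: S(KS)K

Answer: SAME — A ⇓ S(KS)K, B ⇓ S(KS)K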